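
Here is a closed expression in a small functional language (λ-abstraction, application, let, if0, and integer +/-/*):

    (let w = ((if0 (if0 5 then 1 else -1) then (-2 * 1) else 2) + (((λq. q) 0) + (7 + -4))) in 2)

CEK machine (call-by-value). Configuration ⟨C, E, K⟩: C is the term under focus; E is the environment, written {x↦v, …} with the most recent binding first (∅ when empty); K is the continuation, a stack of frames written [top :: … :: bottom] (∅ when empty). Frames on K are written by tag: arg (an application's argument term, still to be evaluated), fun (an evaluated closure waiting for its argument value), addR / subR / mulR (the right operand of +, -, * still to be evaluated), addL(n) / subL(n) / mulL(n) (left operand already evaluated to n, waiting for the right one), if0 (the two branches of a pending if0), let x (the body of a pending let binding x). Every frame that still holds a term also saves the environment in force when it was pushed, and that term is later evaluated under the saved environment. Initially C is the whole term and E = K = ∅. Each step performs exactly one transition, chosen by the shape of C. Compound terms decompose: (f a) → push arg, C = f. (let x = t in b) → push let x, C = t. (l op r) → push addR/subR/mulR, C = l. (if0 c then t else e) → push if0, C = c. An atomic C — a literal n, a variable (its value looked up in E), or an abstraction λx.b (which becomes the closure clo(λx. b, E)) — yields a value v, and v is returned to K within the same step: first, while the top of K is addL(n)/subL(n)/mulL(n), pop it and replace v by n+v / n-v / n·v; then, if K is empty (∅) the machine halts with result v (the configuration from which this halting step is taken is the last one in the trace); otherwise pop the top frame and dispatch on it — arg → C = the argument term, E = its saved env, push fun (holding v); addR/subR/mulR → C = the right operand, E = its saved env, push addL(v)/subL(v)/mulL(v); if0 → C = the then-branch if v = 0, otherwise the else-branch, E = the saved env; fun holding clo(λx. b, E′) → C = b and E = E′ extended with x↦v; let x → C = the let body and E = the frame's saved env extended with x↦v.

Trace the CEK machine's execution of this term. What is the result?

[0] <C=(let w = ((if0 (if0 5 then 1 else -1) then (-2 * 1) else 2) + (((λq. q) 0) + (7 + -4))) in 2), E=∅, K=∅>
[1] <C=((if0 (if0 5 then 1 else -1) then (-2 * 1) else 2) + (((λq. q) 0) + (7 + -4))), E=∅, K=[let w]>
[2] <C=(if0 (if0 5 then 1 else -1) then (-2 * 1) else 2), E=∅, K=[addR :: let w]>
[3] <C=(if0 5 then 1 else -1), E=∅, K=[if0 :: addR :: let w]>
[4] <C=5, E=∅, K=[if0 :: if0 :: addR :: let w]>
[5] <C=-1, E=∅, K=[if0 :: addR :: let w]>
[6] <C=2, E=∅, K=[addR :: let w]>
[7] <C=(((λq. q) 0) + (7 + -4)), E=∅, K=[addL(2) :: let w]>
[8] <C=((λq. q) 0), E=∅, K=[addR :: addL(2) :: let w]>
[9] <C=(λq. q), E=∅, K=[arg :: addR :: addL(2) :: let w]>
[10] <C=0, E=∅, K=[fun :: addR :: addL(2) :: let w]>
[11] <C=q, E={q↦0}, K=[addR :: addL(2) :: let w]>
[12] <C=(7 + -4), E=∅, K=[addL(0) :: addL(2) :: let w]>
[13] <C=7, E=∅, K=[addR :: addL(0) :: addL(2) :: let w]>
[14] <C=-4, E=∅, K=[addL(7) :: addL(0) :: addL(2) :: let w]>
[15] <C=2, E={w↦5}, K=∅>
→ final value 2

Answer: 2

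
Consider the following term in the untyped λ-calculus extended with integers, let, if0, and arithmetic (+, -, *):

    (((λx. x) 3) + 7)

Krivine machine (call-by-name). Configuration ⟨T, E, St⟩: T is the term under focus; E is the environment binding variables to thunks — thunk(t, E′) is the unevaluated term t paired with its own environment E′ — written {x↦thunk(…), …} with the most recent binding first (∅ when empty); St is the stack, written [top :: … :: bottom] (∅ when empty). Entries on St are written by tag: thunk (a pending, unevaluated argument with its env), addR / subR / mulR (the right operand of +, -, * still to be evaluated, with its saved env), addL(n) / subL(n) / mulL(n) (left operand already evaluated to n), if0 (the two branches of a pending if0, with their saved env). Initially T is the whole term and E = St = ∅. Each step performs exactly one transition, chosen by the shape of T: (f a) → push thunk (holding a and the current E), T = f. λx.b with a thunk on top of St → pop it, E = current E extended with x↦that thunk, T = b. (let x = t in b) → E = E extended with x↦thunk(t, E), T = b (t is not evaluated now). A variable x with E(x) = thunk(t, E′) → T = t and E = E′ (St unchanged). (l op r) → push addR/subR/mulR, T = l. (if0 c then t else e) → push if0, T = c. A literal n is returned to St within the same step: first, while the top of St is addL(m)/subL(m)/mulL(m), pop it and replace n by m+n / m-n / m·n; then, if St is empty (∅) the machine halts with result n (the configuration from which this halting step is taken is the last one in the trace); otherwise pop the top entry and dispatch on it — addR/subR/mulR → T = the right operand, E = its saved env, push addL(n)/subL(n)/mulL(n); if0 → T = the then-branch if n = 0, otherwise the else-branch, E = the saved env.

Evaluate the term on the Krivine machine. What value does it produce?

Answer: 10

Machine steps:
step 0: <T=(((λx. x) 3) + 7), E=∅, St=∅>
step 1: <T=((λx. x) 3), E=∅, St=[addR]>
step 2: <T=(λx. x), E=∅, St=[thunk :: addR]>
step 3: <T=x, E={x↦thunk(3, ∅)}, St=[addR]>
step 4: <T=3, E=∅, St=[addR]>
step 5: <T=7, E=∅, St=[addL(3)]>
→ final value 10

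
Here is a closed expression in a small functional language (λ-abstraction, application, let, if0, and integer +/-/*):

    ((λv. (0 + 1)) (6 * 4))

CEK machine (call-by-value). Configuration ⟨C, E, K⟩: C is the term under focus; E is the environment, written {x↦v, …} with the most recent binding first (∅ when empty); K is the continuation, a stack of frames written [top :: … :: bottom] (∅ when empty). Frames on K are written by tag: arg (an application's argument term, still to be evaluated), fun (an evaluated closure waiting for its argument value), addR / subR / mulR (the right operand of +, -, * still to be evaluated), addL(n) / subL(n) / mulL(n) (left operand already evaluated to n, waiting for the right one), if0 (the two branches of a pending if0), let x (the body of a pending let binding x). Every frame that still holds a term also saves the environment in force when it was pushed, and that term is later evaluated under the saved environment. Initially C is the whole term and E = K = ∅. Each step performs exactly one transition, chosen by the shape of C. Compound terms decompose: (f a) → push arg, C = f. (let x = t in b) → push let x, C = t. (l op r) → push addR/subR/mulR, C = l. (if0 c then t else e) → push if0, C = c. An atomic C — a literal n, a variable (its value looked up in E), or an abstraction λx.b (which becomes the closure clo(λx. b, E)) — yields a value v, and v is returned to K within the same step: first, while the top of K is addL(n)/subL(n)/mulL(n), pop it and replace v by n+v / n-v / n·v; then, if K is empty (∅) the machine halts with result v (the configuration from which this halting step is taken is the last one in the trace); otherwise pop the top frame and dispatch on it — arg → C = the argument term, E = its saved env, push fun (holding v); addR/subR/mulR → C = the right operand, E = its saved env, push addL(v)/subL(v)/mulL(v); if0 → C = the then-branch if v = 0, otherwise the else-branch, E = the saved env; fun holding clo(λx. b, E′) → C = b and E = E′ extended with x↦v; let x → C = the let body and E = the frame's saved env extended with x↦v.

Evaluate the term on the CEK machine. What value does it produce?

[0] ⟨C=((λv. (0 + 1)) (6 * 4)); E=∅; K=∅⟩
[1] ⟨C=(λv. (0 + 1)); E=∅; K=[arg]⟩
[2] ⟨C=(6 * 4); E=∅; K=[fun]⟩
[3] ⟨C=6; E=∅; K=[mulR :: fun]⟩
[4] ⟨C=4; E=∅; K=[mulL(6) :: fun]⟩
[5] ⟨C=(0 + 1); E={v↦24}; K=∅⟩
[6] ⟨C=0; E={v↦24}; K=[addR]⟩
[7] ⟨C=1; E={v↦24}; K=[addL(0)]⟩
→ final value 1

Answer: 1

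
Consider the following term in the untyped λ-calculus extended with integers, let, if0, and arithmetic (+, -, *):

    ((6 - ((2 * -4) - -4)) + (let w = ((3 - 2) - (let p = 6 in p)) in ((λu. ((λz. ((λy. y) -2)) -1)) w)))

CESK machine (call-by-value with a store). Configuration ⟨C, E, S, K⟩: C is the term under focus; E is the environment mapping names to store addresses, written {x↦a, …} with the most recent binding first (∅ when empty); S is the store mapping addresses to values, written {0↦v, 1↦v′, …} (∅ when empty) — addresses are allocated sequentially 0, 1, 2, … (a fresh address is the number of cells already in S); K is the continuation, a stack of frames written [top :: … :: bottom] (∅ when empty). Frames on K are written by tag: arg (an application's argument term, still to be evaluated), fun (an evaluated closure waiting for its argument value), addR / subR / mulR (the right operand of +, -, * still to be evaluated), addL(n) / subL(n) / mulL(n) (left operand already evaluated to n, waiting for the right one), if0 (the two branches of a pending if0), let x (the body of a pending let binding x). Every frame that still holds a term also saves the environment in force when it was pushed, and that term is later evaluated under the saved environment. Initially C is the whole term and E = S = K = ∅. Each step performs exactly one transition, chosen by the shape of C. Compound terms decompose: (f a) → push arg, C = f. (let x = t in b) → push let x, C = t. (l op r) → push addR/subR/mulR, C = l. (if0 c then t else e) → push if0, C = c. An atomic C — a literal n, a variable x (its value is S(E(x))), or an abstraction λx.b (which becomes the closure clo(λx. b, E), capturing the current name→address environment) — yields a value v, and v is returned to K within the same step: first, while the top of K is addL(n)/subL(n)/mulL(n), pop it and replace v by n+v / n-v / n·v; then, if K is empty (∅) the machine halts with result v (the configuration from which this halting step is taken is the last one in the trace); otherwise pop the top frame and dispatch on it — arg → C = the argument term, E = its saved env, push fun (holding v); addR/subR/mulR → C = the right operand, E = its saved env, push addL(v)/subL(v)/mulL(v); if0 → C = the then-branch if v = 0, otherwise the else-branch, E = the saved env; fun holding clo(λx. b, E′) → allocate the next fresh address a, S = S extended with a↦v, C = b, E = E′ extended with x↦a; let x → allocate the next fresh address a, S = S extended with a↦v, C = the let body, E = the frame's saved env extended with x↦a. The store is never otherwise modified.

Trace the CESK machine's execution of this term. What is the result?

t=0: [C=((6 - ((2 * -4) - -4)) + (let w = ((3 - 2) - (let p = 6 in p)) in ((λu. ((λz. ((λy. y) -2)) -1)) w))) | E=∅ | S=∅ | K=∅]
t=1: [C=(6 - ((2 * -4) - -4)) | E=∅ | S=∅ | K=[addR]]
t=2: [C=6 | E=∅ | S=∅ | K=[subR :: addR]]
t=3: [C=((2 * -4) - -4) | E=∅ | S=∅ | K=[subL(6) :: addR]]
t=4: [C=(2 * -4) | E=∅ | S=∅ | K=[subR :: subL(6) :: addR]]
t=5: [C=2 | E=∅ | S=∅ | K=[mulR :: subR :: subL(6) :: addR]]
t=6: [C=-4 | E=∅ | S=∅ | K=[mulL(2) :: subR :: subL(6) :: addR]]
t=7: [C=-4 | E=∅ | S=∅ | K=[subL(-8) :: subL(6) :: addR]]
t=8: [C=(let w = ((3 - 2) - (let p = 6 in p)) in ((λu. ((λz. ((λy. y) -2)) -1)) w)) | E=∅ | S=∅ | K=[addL(10)]]
t=9: [C=((3 - 2) - (let p = 6 in p)) | E=∅ | S=∅ | K=[let w :: addL(10)]]
t=10: [C=(3 - 2) | E=∅ | S=∅ | K=[subR :: let w :: addL(10)]]
t=11: [C=3 | E=∅ | S=∅ | K=[subR :: subR :: let w :: addL(10)]]
t=12: [C=2 | E=∅ | S=∅ | K=[subL(3) :: subR :: let w :: addL(10)]]
t=13: [C=(let p = 6 in p) | E=∅ | S=∅ | K=[subL(1) :: let w :: addL(10)]]
t=14: [C=6 | E=∅ | S=∅ | K=[let p :: subL(1) :: let w :: addL(10)]]
t=15: [C=p | E={p↦0} | S={0↦6} | K=[subL(1) :: let w :: addL(10)]]
t=16: [C=((λu. ((λz. ((λy. y) -2)) -1)) w) | E={w↦1} | S={0↦6, 1↦-5} | K=[addL(10)]]
t=17: [C=(λu. ((λz. ((λy. y) -2)) -1)) | E={w↦1} | S={0↦6, 1↦-5} | K=[arg :: addL(10)]]
t=18: [C=w | E={w↦1} | S={0↦6, 1↦-5} | K=[fun :: addL(10)]]
t=19: [C=((λz. ((λy. y) -2)) -1) | E={u↦2, w↦1} | S={0↦6, 1↦-5, 2↦-5} | K=[addL(10)]]
t=20: [C=(λz. ((λy. y) -2)) | E={u↦2, w↦1} | S={0↦6, 1↦-5, 2↦-5} | K=[arg :: addL(10)]]
t=21: [C=-1 | E={u↦2, w↦1} | S={0↦6, 1↦-5, 2↦-5} | K=[fun :: addL(10)]]
t=22: [C=((λy. y) -2) | E={z↦3, u↦2, w↦1} | S={0↦6, 1↦-5, 2↦-5, 3↦-1} | K=[addL(10)]]
t=23: [C=(λy. y) | E={z↦3, u↦2, w↦1} | S={0↦6, 1↦-5, 2↦-5, 3↦-1} | K=[arg :: addL(10)]]
t=24: [C=-2 | E={z↦3, u↦2, w↦1} | S={0↦6, 1↦-5, 2↦-5, 3↦-1} | K=[fun :: addL(10)]]
t=25: [C=y | E={y↦4, z↦3, u↦2, w↦1} | S={0↦6, 1↦-5, 2↦-5, 3↦-1, 4↦-2} | K=[addL(10)]]
→ final value 8

Answer: 8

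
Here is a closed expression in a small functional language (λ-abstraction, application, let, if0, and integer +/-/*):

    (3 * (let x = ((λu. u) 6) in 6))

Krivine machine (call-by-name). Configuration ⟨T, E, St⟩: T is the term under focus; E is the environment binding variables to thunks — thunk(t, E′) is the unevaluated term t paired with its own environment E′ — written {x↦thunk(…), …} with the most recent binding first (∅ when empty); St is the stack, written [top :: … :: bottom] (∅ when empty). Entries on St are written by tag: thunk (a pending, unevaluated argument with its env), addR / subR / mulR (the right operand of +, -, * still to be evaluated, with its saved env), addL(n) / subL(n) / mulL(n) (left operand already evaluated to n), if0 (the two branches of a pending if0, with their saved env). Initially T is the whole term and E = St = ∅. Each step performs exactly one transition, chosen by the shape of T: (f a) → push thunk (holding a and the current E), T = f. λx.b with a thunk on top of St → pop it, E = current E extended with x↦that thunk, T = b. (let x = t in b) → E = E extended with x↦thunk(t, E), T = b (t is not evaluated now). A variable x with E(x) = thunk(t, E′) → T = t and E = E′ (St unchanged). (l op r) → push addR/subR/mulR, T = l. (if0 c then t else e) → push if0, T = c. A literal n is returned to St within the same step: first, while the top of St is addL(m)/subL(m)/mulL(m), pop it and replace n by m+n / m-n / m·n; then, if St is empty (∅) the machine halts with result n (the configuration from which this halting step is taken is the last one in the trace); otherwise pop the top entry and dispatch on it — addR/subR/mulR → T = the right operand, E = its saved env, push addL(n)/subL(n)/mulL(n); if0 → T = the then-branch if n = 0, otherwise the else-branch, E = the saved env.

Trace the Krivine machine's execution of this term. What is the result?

Answer: 18

Derivation:
step 0: <T=(3 * (let x = ((λu. u) 6) in 6)), E=∅, St=∅>
step 1: <T=3, E=∅, St=[mulR]>
step 2: <T=(let x = ((λu. u) 6) in 6), E=∅, St=[mulL(3)]>
step 3: <T=6, E={x↦thunk(((λu. u) 6), ∅)}, St=[mulL(3)]>
→ final value 18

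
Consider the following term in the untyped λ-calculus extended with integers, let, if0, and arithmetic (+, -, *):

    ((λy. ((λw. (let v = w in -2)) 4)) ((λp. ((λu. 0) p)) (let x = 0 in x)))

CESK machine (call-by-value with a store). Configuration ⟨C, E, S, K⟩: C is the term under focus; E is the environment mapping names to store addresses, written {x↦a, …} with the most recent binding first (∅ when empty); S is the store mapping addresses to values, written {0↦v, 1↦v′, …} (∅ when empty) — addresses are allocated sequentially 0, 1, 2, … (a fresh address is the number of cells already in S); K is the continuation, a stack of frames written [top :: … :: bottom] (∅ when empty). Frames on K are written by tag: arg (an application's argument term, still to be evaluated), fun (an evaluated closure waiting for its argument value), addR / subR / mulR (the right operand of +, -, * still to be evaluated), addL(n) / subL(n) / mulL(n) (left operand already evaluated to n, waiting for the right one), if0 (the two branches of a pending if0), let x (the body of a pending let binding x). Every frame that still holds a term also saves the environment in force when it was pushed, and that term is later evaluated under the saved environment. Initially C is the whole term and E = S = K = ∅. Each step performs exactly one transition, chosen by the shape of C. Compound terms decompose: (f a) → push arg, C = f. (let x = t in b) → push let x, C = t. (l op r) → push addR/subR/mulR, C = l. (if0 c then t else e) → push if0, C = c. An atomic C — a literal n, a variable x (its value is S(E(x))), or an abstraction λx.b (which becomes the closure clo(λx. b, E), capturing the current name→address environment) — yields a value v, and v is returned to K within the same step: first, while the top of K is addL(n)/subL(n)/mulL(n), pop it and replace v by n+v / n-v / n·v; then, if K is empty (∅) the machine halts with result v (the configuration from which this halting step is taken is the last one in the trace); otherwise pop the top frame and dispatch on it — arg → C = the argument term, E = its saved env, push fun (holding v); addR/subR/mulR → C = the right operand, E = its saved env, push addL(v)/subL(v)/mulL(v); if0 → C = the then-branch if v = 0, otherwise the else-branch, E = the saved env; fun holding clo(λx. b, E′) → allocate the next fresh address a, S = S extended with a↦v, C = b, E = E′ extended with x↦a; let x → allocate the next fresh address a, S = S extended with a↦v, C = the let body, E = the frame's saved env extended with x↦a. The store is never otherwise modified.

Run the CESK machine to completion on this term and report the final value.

Answer: -2

Execution trace:
step 0: ⟨C=((λy. ((λw. (let v = w in -2)) 4)) ((λp. ((λu. 0) p)) (let x = 0 in x))); E=∅; S=∅; K=∅⟩
step 1: ⟨C=(λy. ((λw. (let v = w in -2)) 4)); E=∅; S=∅; K=[arg]⟩
step 2: ⟨C=((λp. ((λu. 0) p)) (let x = 0 in x)); E=∅; S=∅; K=[fun]⟩
step 3: ⟨C=(λp. ((λu. 0) p)); E=∅; S=∅; K=[arg :: fun]⟩
step 4: ⟨C=(let x = 0 in x); E=∅; S=∅; K=[fun :: fun]⟩
step 5: ⟨C=0; E=∅; S=∅; K=[let x :: fun :: fun]⟩
step 6: ⟨C=x; E={x↦0}; S={0↦0}; K=[fun :: fun]⟩
step 7: ⟨C=((λu. 0) p); E={p↦1}; S={0↦0, 1↦0}; K=[fun]⟩
step 8: ⟨C=(λu. 0); E={p↦1}; S={0↦0, 1↦0}; K=[arg :: fun]⟩
step 9: ⟨C=p; E={p↦1}; S={0↦0, 1↦0}; K=[fun :: fun]⟩
step 10: ⟨C=0; E={u↦2, p↦1}; S={0↦0, 1↦0, 2↦0}; K=[fun]⟩
step 11: ⟨C=((λw. (let v = w in -2)) 4); E={y↦3}; S={0↦0, 1↦0, 2↦0, 3↦0}; K=∅⟩
step 12: ⟨C=(λw. (let v = w in -2)); E={y↦3}; S={0↦0, 1↦0, 2↦0, 3↦0}; K=[arg]⟩
step 13: ⟨C=4; E={y↦3}; S={0↦0, 1↦0, 2↦0, 3↦0}; K=[fun]⟩
step 14: ⟨C=(let v = w in -2); E={w↦4, y↦3}; S={0↦0, 1↦0, 2↦0, 3↦0, 4↦4}; K=∅⟩
step 15: ⟨C=w; E={w↦4, y↦3}; S={0↦0, 1↦0, 2↦0, 3↦0, 4↦4}; K=[let v]⟩
step 16: ⟨C=-2; E={v↦5, w↦4, y↦3}; S={0↦0, 1↦0, 2↦0, 3↦0, 4↦4, 5↦4}; K=∅⟩
→ final value -2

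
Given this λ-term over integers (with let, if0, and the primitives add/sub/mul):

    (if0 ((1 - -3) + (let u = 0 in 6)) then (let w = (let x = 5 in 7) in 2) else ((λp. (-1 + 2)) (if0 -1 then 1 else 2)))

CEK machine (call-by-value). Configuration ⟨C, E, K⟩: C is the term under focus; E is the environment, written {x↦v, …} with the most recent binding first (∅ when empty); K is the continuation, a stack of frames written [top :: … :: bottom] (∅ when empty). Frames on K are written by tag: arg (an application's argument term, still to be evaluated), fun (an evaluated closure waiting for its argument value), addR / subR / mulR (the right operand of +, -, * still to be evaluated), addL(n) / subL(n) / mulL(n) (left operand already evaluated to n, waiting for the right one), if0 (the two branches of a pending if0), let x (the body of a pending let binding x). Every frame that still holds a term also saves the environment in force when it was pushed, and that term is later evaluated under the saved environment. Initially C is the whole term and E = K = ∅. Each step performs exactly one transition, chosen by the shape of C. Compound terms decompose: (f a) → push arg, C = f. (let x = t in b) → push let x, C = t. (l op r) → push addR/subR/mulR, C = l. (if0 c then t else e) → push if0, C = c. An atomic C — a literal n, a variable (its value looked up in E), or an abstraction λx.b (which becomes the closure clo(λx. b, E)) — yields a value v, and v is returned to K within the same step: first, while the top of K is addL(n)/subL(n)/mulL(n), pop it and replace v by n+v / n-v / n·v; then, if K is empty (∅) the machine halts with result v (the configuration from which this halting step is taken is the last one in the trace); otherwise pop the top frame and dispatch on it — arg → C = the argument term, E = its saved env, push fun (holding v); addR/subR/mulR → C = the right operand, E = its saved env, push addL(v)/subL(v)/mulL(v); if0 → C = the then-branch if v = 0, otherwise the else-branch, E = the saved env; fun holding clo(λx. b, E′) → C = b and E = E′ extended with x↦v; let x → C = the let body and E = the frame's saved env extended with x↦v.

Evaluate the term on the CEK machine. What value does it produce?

step 0: ⟨C=(if0 ((1 - -3) + (let u = 0 in 6)) then (let w = (let x = 5 in 7) in 2) else ((λp. (-1 + 2)) (if0 -1 then 1 else 2))); E=∅; K=∅⟩
step 1: ⟨C=((1 - -3) + (let u = 0 in 6)); E=∅; K=[if0]⟩
step 2: ⟨C=(1 - -3); E=∅; K=[addR :: if0]⟩
step 3: ⟨C=1; E=∅; K=[subR :: addR :: if0]⟩
step 4: ⟨C=-3; E=∅; K=[subL(1) :: addR :: if0]⟩
step 5: ⟨C=(let u = 0 in 6); E=∅; K=[addL(4) :: if0]⟩
step 6: ⟨C=0; E=∅; K=[let u :: addL(4) :: if0]⟩
step 7: ⟨C=6; E={u↦0}; K=[addL(4) :: if0]⟩
step 8: ⟨C=((λp. (-1 + 2)) (if0 -1 then 1 else 2)); E=∅; K=∅⟩
step 9: ⟨C=(λp. (-1 + 2)); E=∅; K=[arg]⟩
step 10: ⟨C=(if0 -1 then 1 else 2); E=∅; K=[fun]⟩
step 11: ⟨C=-1; E=∅; K=[if0 :: fun]⟩
step 12: ⟨C=2; E=∅; K=[fun]⟩
step 13: ⟨C=(-1 + 2); E={p↦2}; K=∅⟩
step 14: ⟨C=-1; E={p↦2}; K=[addR]⟩
step 15: ⟨C=2; E={p↦2}; K=[addL(-1)]⟩
→ final value 1

Answer: 1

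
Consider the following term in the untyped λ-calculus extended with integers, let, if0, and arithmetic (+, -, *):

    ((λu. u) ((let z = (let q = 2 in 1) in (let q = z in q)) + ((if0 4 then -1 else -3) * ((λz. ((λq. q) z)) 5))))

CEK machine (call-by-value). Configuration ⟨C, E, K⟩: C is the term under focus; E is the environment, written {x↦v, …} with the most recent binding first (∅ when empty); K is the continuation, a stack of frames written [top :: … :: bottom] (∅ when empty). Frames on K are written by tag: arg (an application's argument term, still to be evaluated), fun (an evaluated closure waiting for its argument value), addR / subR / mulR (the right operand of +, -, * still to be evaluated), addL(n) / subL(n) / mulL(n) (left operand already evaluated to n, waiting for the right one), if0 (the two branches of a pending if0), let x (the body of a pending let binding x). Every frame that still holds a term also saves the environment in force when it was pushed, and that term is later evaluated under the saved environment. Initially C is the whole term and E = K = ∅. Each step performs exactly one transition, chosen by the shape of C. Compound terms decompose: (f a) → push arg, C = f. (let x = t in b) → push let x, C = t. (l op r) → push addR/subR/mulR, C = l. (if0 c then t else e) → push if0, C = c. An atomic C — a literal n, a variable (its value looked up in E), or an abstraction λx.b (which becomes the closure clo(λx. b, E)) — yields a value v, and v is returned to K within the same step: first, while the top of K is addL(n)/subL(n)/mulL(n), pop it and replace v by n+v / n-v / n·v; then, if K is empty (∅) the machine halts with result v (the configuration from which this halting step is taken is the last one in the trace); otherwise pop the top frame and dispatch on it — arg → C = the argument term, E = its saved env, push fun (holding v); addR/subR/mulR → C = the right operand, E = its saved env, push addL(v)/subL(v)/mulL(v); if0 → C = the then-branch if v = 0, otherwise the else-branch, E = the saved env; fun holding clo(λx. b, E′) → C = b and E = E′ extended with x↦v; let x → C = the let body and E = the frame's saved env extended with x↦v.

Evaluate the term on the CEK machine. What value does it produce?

0. ⟨C=((λu. u) ((let z = (let q = 2 in 1) in (let q = z in q)) + ((if0 4 then -1 else -3) * ((λz. ((λq. q) z)) 5)))); E=∅; K=∅⟩
1. ⟨C=(λu. u); E=∅; K=[arg]⟩
2. ⟨C=((let z = (let q = 2 in 1) in (let q = z in q)) + ((if0 4 then -1 else -3) * ((λz. ((λq. q) z)) 5))); E=∅; K=[fun]⟩
3. ⟨C=(let z = (let q = 2 in 1) in (let q = z in q)); E=∅; K=[addR :: fun]⟩
4. ⟨C=(let q = 2 in 1); E=∅; K=[let z :: addR :: fun]⟩
5. ⟨C=2; E=∅; K=[let q :: let z :: addR :: fun]⟩
6. ⟨C=1; E={q↦2}; K=[let z :: addR :: fun]⟩
7. ⟨C=(let q = z in q); E={z↦1}; K=[addR :: fun]⟩
8. ⟨C=z; E={z↦1}; K=[let q :: addR :: fun]⟩
9. ⟨C=q; E={q↦1, z↦1}; K=[addR :: fun]⟩
10. ⟨C=((if0 4 then -1 else -3) * ((λz. ((λq. q) z)) 5)); E=∅; K=[addL(1) :: fun]⟩
11. ⟨C=(if0 4 then -1 else -3); E=∅; K=[mulR :: addL(1) :: fun]⟩
12. ⟨C=4; E=∅; K=[if0 :: mulR :: addL(1) :: fun]⟩
13. ⟨C=-3; E=∅; K=[mulR :: addL(1) :: fun]⟩
14. ⟨C=((λz. ((λq. q) z)) 5); E=∅; K=[mulL(-3) :: addL(1) :: fun]⟩
15. ⟨C=(λz. ((λq. q) z)); E=∅; K=[arg :: mulL(-3) :: addL(1) :: fun]⟩
16. ⟨C=5; E=∅; K=[fun :: mulL(-3) :: addL(1) :: fun]⟩
17. ⟨C=((λq. q) z); E={z↦5}; K=[mulL(-3) :: addL(1) :: fun]⟩
18. ⟨C=(λq. q); E={z↦5}; K=[arg :: mulL(-3) :: addL(1) :: fun]⟩
19. ⟨C=z; E={z↦5}; K=[fun :: mulL(-3) :: addL(1) :: fun]⟩
20. ⟨C=q; E={q↦5, z↦5}; K=[mulL(-3) :: addL(1) :: fun]⟩
21. ⟨C=u; E={u↦-14}; K=∅⟩
→ final value -14

Answer: -14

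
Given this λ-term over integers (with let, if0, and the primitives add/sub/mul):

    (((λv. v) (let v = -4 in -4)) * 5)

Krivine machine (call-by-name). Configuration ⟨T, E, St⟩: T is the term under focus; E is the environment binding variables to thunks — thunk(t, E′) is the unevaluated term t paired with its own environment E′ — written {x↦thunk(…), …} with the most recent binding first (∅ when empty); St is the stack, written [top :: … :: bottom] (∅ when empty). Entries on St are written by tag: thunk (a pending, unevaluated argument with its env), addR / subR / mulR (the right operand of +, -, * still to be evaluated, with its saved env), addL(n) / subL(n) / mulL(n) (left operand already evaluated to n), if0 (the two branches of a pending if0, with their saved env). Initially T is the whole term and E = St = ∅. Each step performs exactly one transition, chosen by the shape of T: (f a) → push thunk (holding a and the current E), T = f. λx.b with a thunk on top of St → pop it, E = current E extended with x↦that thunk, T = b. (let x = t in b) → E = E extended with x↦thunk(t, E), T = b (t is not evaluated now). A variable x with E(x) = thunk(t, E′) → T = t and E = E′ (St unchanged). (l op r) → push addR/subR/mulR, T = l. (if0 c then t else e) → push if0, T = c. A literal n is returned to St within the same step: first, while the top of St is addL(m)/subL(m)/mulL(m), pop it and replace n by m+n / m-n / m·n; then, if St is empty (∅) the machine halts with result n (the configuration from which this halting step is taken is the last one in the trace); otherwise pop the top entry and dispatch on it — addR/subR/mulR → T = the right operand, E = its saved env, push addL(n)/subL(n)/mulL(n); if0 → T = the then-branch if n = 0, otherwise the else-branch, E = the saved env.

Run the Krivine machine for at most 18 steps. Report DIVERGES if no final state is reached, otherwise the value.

Answer: -20

Machine steps:
[0] [T=(((λv. v) (let v = -4 in -4)) * 5) | E=∅ | St=∅]
[1] [T=((λv. v) (let v = -4 in -4)) | E=∅ | St=[mulR]]
[2] [T=(λv. v) | E=∅ | St=[thunk :: mulR]]
[3] [T=v | E={v↦thunk((let v = -4 in -4), ∅)} | St=[mulR]]
[4] [T=(let v = -4 in -4) | E=∅ | St=[mulR]]
[5] [T=-4 | E={v↦thunk(-4, ∅)} | St=[mulR]]
[6] [T=5 | E=∅ | St=[mulL(-4)]]
→ final value -20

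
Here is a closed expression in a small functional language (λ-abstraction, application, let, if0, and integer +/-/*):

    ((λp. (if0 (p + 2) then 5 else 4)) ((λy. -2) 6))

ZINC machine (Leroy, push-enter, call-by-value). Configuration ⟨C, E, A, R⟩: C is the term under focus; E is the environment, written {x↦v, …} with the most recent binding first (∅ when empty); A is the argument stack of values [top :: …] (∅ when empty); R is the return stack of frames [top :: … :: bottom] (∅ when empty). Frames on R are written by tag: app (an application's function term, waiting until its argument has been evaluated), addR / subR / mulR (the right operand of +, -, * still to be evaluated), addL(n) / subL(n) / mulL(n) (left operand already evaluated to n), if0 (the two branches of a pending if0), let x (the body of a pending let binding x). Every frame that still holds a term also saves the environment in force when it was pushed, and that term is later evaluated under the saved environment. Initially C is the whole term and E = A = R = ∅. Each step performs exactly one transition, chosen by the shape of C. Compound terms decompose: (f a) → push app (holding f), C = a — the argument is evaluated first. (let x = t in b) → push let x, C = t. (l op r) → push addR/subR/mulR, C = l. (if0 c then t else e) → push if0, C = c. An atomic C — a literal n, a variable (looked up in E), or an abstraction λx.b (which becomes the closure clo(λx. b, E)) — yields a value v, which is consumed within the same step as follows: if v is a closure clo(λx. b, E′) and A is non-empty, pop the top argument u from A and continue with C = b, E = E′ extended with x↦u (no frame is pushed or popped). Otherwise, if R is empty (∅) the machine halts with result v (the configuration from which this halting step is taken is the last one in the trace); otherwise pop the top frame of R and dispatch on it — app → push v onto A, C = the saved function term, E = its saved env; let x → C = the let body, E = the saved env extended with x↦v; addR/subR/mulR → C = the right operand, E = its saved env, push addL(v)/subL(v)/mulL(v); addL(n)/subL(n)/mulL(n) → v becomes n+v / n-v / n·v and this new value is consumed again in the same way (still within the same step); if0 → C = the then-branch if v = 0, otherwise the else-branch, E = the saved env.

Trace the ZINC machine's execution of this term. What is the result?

Answer: 5

Derivation:
t=0: <C=((λp. (if0 (p + 2) then 5 else 4)) ((λy. -2) 6)), E=∅, A=∅, R=∅>
t=1: <C=((λy. -2) 6), E=∅, A=∅, R=[app]>
t=2: <C=6, E=∅, A=∅, R=[app :: app]>
t=3: <C=(λy. -2), E=∅, A=[6], R=[app]>
t=4: <C=-2, E={y↦6}, A=∅, R=[app]>
t=5: <C=(λp. (if0 (p + 2) then 5 else 4)), E=∅, A=[-2], R=∅>
t=6: <C=(if0 (p + 2) then 5 else 4), E={p↦-2}, A=∅, R=∅>
t=7: <C=(p + 2), E={p↦-2}, A=∅, R=[if0]>
t=8: <C=p, E={p↦-2}, A=∅, R=[addR :: if0]>
t=9: <C=2, E={p↦-2}, A=∅, R=[addL(-2) :: if0]>
t=10: <C=5, E={p↦-2}, A=∅, R=∅>
→ final value 5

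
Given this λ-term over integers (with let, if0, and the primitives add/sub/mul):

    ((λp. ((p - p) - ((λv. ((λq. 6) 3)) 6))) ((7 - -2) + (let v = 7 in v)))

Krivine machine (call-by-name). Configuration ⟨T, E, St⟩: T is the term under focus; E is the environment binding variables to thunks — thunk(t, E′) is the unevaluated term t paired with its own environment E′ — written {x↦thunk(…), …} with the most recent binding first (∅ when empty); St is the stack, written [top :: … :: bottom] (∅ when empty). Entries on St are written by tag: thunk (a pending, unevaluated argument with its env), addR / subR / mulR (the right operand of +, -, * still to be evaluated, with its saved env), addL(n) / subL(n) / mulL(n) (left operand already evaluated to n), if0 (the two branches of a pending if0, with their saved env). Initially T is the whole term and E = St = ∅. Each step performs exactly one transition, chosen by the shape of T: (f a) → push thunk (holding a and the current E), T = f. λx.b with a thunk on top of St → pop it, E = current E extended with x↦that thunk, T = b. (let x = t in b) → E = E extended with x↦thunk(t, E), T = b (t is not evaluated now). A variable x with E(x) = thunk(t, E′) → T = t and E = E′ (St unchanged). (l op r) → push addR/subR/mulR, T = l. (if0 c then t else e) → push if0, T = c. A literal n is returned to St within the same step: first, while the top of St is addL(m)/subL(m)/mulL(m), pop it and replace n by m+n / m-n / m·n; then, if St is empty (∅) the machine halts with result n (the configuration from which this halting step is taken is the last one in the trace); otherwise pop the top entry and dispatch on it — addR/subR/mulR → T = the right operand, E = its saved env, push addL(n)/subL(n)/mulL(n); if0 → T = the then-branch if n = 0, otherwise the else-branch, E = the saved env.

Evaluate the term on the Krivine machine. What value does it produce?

Answer: -6

Derivation:
[0] <T=((λp. ((p - p) - ((λv. ((λq. 6) 3)) 6))) ((7 - -2) + (let v = 7 in v))), E=∅, St=∅>
[1] <T=(λp. ((p - p) - ((λv. ((λq. 6) 3)) 6))), E=∅, St=[thunk]>
[2] <T=((p - p) - ((λv. ((λq. 6) 3)) 6)), E={p↦thunk(((7 - -2) + (let v = 7 in v)), ∅)}, St=∅>
[3] <T=(p - p), E={p↦thunk(((7 - -2) + (let v = 7 in v)), ∅)}, St=[subR]>
[4] <T=p, E={p↦thunk(((7 - -2) + (let v = 7 in v)), ∅)}, St=[subR :: subR]>
[5] <T=((7 - -2) + (let v = 7 in v)), E=∅, St=[subR :: subR]>
[6] <T=(7 - -2), E=∅, St=[addR :: subR :: subR]>
[7] <T=7, E=∅, St=[subR :: addR :: subR :: subR]>
[8] <T=-2, E=∅, St=[subL(7) :: addR :: subR :: subR]>
[9] <T=(let v = 7 in v), E=∅, St=[addL(9) :: subR :: subR]>
[10] <T=v, E={v↦thunk(7, ∅)}, St=[addL(9) :: subR :: subR]>
[11] <T=7, E=∅, St=[addL(9) :: subR :: subR]>
[12] <T=p, E={p↦thunk(((7 - -2) + (let v = 7 in v)), ∅)}, St=[subL(16) :: subR]>
[13] <T=((7 - -2) + (let v = 7 in v)), E=∅, St=[subL(16) :: subR]>
[14] <T=(7 - -2), E=∅, St=[addR :: subL(16) :: subR]>
[15] <T=7, E=∅, St=[subR :: addR :: subL(16) :: subR]>
[16] <T=-2, E=∅, St=[subL(7) :: addR :: subL(16) :: subR]>
[17] <T=(let v = 7 in v), E=∅, St=[addL(9) :: subL(16) :: subR]>
[18] <T=v, E={v↦thunk(7, ∅)}, St=[addL(9) :: subL(16) :: subR]>
[19] <T=7, E=∅, St=[addL(9) :: subL(16) :: subR]>
[20] <T=((λv. ((λq. 6) 3)) 6), E={p↦thunk(((7 - -2) + (let v = 7 in v)), ∅)}, St=[subL(0)]>
[21] <T=(λv. ((λq. 6) 3)), E={p↦thunk(((7 - -2) + (let v = 7 in v)), ∅)}, St=[thunk :: subL(0)]>
[22] <T=((λq. 6) 3), E={v↦thunk(6, {p↦thunk(((7 - -2) + (let v = 7 in v)), ∅)}), p↦thunk(((7 - -2) + (let v = 7 in v)), ∅)}, St=[subL(0)]>
[23] <T=(λq. 6), E={v↦thunk(6, {p↦thunk(((7 - -2) + (let v = 7 in v)), ∅)}), p↦thunk(((7 - -2) + (let v = 7 in v)), ∅)}, St=[thunk :: subL(0)]>
[24] <T=6, E={q↦thunk(3, {v↦thunk(6, {p↦thunk(((7 - -2) + (let v = 7 in v)), ∅)}), p↦thunk(((7 - -2) + (let v = 7 in v)), ∅)}), v↦thunk(6, {p↦thunk(((7 - -2) + (let v = 7 in v)), ∅)}), p↦thunk(((7 - -2) + (let v = 7 in v)), ∅)}, St=[subL(0)]>
→ final value -6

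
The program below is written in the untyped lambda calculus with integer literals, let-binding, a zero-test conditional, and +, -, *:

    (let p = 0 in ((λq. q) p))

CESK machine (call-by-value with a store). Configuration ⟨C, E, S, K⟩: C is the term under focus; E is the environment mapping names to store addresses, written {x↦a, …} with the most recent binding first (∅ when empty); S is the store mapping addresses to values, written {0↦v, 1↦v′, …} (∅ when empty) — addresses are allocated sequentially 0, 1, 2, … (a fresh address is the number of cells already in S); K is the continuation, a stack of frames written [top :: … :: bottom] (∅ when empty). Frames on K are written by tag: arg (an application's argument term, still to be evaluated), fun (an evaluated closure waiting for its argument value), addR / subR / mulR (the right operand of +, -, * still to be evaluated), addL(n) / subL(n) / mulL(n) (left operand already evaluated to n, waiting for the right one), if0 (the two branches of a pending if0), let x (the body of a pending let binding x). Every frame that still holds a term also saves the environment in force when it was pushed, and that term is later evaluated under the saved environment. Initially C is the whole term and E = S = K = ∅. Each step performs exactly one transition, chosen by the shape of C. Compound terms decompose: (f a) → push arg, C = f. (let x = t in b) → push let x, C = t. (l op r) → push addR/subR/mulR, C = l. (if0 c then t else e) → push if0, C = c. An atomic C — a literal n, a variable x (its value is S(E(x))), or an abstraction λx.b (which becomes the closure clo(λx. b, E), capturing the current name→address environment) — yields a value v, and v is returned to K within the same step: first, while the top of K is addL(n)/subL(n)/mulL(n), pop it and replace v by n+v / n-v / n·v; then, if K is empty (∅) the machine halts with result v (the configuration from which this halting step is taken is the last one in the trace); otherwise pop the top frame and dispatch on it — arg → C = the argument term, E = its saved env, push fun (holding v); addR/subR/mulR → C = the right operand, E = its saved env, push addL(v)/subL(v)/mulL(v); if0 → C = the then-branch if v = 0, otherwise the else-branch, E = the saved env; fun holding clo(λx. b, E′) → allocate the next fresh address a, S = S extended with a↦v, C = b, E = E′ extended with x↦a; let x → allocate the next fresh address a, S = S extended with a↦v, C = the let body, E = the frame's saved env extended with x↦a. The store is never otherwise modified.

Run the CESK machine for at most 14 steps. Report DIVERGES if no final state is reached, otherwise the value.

Answer: 0

Execution trace:
[0] <C=(let p = 0 in ((λq. q) p)), E=∅, S=∅, K=∅>
[1] <C=0, E=∅, S=∅, K=[let p]>
[2] <C=((λq. q) p), E={p↦0}, S={0↦0}, K=∅>
[3] <C=(λq. q), E={p↦0}, S={0↦0}, K=[arg]>
[4] <C=p, E={p↦0}, S={0↦0}, K=[fun]>
[5] <C=q, E={q↦1, p↦0}, S={0↦0, 1↦0}, K=∅>
→ final value 0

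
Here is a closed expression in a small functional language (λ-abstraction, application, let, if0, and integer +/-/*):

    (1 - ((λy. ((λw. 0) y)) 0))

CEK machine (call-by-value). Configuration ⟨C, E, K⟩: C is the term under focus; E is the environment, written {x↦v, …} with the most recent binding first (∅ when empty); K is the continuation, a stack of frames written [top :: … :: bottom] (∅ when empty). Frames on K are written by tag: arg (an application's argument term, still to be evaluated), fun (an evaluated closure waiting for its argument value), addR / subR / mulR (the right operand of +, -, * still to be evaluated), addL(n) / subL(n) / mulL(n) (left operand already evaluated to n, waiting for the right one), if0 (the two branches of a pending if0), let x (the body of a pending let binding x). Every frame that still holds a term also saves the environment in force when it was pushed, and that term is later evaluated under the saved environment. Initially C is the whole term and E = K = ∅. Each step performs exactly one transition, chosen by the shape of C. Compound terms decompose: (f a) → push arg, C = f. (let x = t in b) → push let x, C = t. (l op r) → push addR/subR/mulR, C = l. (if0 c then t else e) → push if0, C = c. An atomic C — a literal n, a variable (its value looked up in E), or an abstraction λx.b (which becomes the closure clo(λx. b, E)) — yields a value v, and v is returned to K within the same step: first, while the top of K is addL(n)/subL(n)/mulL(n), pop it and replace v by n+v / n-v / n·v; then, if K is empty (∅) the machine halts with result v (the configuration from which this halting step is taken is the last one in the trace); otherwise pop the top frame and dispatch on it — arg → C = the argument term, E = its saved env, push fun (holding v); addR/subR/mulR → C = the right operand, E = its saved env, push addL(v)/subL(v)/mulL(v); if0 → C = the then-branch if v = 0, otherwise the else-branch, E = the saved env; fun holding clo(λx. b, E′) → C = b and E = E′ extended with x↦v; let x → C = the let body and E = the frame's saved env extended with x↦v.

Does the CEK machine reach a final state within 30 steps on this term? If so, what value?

Answer: 1

Execution trace:
t=0: <C=(1 - ((λy. ((λw. 0) y)) 0)), E=∅, K=∅>
t=1: <C=1, E=∅, K=[subR]>
t=2: <C=((λy. ((λw. 0) y)) 0), E=∅, K=[subL(1)]>
t=3: <C=(λy. ((λw. 0) y)), E=∅, K=[arg :: subL(1)]>
t=4: <C=0, E=∅, K=[fun :: subL(1)]>
t=5: <C=((λw. 0) y), E={y↦0}, K=[subL(1)]>
t=6: <C=(λw. 0), E={y↦0}, K=[arg :: subL(1)]>
t=7: <C=y, E={y↦0}, K=[fun :: subL(1)]>
t=8: <C=0, E={w↦0, y↦0}, K=[subL(1)]>
→ final value 1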